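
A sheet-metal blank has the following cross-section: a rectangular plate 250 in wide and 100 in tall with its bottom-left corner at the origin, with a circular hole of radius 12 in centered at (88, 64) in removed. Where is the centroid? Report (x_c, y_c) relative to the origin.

plate: A = 250 × 100 = 25000.00, centroid at (125.00, 50.00).
hole: A = −π·12² = -452.39, centroid at (88.00, 64.00).
ΣA = 24547.61 in², ΣAx_c = 3085189.74 in³, ΣAy_c = 1221047.08 in³.
x_c = 3085189.74/24547.61 = 125.68 in; y_c = 1221047.08/24547.61 = 49.74 in.

x_c = 125.68 in, y_c = 49.74 in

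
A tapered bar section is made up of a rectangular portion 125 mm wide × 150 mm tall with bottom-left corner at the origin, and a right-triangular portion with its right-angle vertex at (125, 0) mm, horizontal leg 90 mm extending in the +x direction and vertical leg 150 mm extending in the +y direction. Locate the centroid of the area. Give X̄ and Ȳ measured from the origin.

X̄ = 86.99 mm, Ȳ = 68.38 mm

Part | A | x̄ᵢ | ȳᵢ | A·x̄ᵢ | A·ȳᵢ
rectangular portion | 18750.00 | 62.50 | 75.00 | 1171875.00 | 1406250.00
triangular portion | 6750.00 | 155.00 | 50.00 | 1046250.00 | 337500.00
Σ | 25500.00 |  |  | 2218125.00 | 1743750.00
X̄ = 2218125.00 / 25500.00 = 86.99 mm
Ȳ = 1743750.00 / 25500.00 = 68.38 mm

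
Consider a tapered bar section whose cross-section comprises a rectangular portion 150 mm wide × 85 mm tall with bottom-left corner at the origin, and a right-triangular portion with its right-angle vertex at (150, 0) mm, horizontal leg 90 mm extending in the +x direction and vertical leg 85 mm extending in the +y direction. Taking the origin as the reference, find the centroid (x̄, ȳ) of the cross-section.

rectangular portion: A = 150 × 85 = 12750.00, centroid at (75.00, 42.50).
triangular portion: A = ½·90·85 = 3825.00, centroid at (180.00, 28.33).
ΣA = 16575.00 mm², ΣAx̄ = 1644750.00 mm³, ΣAȳ = 650250.00 mm³.
x̄ = 1644750.00/16575.00 = 99.23 mm; ȳ = 650250.00/16575.00 = 39.23 mm.

x̄ = 99.23 mm, ȳ = 39.23 mm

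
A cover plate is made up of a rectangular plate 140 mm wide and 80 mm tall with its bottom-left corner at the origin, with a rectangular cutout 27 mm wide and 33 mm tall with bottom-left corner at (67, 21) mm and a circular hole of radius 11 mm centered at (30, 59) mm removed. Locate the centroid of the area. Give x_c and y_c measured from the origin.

plate: A = 140 × 80 = 11200.00, centroid at (70.00, 40.00).
hole 1: A = −(27 × 33) = -891.00, centroid at (80.50, 37.50).
hole 2: A = −π·11² = -380.13, centroid at (30.00, 59.00).
ΣA = 9928.87 mm², ΣAx_c = 700870.52 mm³, ΣAy_c = 392159.67 mm³.
x_c = 700870.52/9928.87 = 70.59 mm; y_c = 392159.67/9928.87 = 39.50 mm.

x_c = 70.59 mm, y_c = 39.50 mm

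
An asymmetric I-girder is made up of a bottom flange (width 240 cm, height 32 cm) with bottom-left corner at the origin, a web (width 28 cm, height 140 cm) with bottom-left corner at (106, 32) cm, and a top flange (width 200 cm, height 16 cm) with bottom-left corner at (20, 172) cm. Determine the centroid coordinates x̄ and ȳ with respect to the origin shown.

x̄ = 120.00 cm, ȳ = 74.24 cm

bottom flange: A = 240 × 32 = 7680.00, centroid at (120.00, 16.00).
web: A = 28 × 140 = 3920.00, centroid at (120.00, 102.00).
top flange: A = 200 × 16 = 3200.00, centroid at (120.00, 180.00).
ΣA = 14800.00 cm², ΣAx̄ = 1776000.00 cm³, ΣAȳ = 1098720.00 cm³.
x̄ = 1776000.00/14800.00 = 120.00 cm; ȳ = 1098720.00/14800.00 = 74.24 cm.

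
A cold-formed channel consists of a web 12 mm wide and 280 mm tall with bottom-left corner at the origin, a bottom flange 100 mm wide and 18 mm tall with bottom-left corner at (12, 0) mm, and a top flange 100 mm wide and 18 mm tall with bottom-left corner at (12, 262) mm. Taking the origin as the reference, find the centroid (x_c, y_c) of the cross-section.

x_c = 34.97 mm, y_c = 140.00 mm

web: A = 12 × 280 = 3360.00, centroid at (6.00, 140.00).
bottom flange: A = 100 × 18 = 1800.00, centroid at (62.00, 9.00).
top flange: A = 100 × 18 = 1800.00, centroid at (62.00, 271.00).
ΣA = 6960.00 mm²
ΣAx_c = (3360.00)(6.00) + (1800.00)(62.00) + (1800.00)(62.00) = 243360.00 mm³
ΣAy_c = (3360.00)(140.00) + (1800.00)(9.00) + (1800.00)(271.00) = 974400.00 mm³
x_c = 243360.00 / 6960.00 = 34.97 mm
y_c = 974400.00 / 6960.00 = 140.00 mm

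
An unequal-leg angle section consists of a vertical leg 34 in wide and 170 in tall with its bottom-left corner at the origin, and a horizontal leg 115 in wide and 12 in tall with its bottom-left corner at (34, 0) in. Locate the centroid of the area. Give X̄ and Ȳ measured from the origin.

vertical leg: A = 34 × 170 = 5780.00, centroid at (17.00, 85.00).
horizontal leg: A = 115 × 12 = 1380.00, centroid at (91.50, 6.00).
ΣA = 7160.00 in²
ΣAX̄ = (5780.00)(17.00) + (1380.00)(91.50) = 224530.00 in³
ΣAȲ = (5780.00)(85.00) + (1380.00)(6.00) = 499580.00 in³
X̄ = 224530.00 / 7160.00 = 31.36 in
Ȳ = 499580.00 / 7160.00 = 69.77 in

X̄ = 31.36 in, Ȳ = 69.77 in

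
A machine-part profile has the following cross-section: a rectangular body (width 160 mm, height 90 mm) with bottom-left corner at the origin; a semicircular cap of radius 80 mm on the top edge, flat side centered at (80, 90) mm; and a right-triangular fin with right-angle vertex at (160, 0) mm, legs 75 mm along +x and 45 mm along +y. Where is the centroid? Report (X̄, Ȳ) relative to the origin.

rectangular body: A = 160 × 90 = 14400.00, centroid at (80.00, 45.00).
semicircular top: A = ½π·80² = 10053.10, centroid at (80.00, 123.95).
triangular fin: A = ½·75·45 = 1687.50, centroid at (185.00, 15.00).
ΣA = 26140.60 mm²
ΣAX̄ = (14400.00)(80.00) + (10053.10)(80.00) + (1687.50)(185.00) = 2268435.22 mm³
ΣAȲ = (14400.00)(45.00) + (10053.10)(123.95) + (1687.50)(15.00) = 1919424.52 mm³
X̄ = 2268435.22 / 26140.60 = 86.78 mm
Ȳ = 1919424.52 / 26140.60 = 73.43 mm

X̄ = 86.78 mm, Ȳ = 73.43 mm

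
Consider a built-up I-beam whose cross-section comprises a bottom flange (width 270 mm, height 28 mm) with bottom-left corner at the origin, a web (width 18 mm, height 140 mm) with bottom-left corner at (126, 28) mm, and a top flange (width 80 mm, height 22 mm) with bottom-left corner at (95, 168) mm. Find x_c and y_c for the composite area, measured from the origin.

Part | A | x̄ᵢ | ȳᵢ | A·x̄ᵢ | A·ȳᵢ
bottom flange | 7560.00 | 135.00 | 14.00 | 1020600.00 | 105840.00
web | 2520.00 | 135.00 | 98.00 | 340200.00 | 246960.00
top flange | 1760.00 | 135.00 | 179.00 | 237600.00 | 315040.00
Σ | 11840.00 |  |  | 1598400.00 | 667840.00
x_c = 1598400.00 / 11840.00 = 135.00 mm
y_c = 667840.00 / 11840.00 = 56.41 mm

x_c = 135.00 mm, y_c = 56.41 mm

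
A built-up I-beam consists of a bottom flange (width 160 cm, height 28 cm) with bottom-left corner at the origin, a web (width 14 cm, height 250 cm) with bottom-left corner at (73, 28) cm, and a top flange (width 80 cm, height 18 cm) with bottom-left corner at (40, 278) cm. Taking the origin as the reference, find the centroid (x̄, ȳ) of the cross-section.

Part | A | x̄ᵢ | ȳᵢ | A·x̄ᵢ | A·ȳᵢ
bottom flange | 4480.00 | 80.00 | 14.00 | 358400.00 | 62720.00
web | 3500.00 | 80.00 | 153.00 | 280000.00 | 535500.00
top flange | 1440.00 | 80.00 | 287.00 | 115200.00 | 413280.00
Σ | 9420.00 |  |  | 753600.00 | 1011500.00
x̄ = 753600.00 / 9420.00 = 80.00 cm
ȳ = 1011500.00 / 9420.00 = 107.38 cm

x̄ = 80.00 cm, ȳ = 107.38 cm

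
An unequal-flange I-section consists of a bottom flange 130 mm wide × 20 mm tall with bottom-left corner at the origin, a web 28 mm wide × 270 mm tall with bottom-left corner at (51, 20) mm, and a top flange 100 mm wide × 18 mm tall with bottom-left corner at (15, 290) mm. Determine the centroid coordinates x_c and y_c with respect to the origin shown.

bottom flange: A = 130 × 20 = 2600.00, centroid at (65.00, 10.00).
web: A = 28 × 270 = 7560.00, centroid at (65.00, 155.00).
top flange: A = 100 × 18 = 1800.00, centroid at (65.00, 299.00).
ΣA = 11960.00 mm²
ΣAx_c = (2600.00)(65.00) + (7560.00)(65.00) + (1800.00)(65.00) = 777400.00 mm³
ΣAy_c = (2600.00)(10.00) + (7560.00)(155.00) + (1800.00)(299.00) = 1736000.00 mm³
x_c = 777400.00 / 11960.00 = 65.00 mm
y_c = 1736000.00 / 11960.00 = 145.15 mm

x_c = 65.00 mm, y_c = 145.15 mm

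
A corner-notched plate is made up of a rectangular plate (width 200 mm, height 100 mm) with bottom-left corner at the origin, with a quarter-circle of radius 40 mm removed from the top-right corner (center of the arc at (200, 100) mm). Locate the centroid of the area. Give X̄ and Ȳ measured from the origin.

Part | A | x̄ᵢ | ȳᵢ | A·x̄ᵢ | A·ȳᵢ
plate | 20000.00 | 100.00 | 50.00 | 2000000.00 | 1000000.00
removed quarter-circle | -1256.64 | 183.02 | 83.02 | -229994.08 | -104330.37
Σ | 18743.36 |  |  | 1770005.92 | 895669.63
X̄ = 1770005.92 / 18743.36 = 94.43 mm
Ȳ = 895669.63 / 18743.36 = 47.79 mm

X̄ = 94.43 mm, Ȳ = 47.79 mm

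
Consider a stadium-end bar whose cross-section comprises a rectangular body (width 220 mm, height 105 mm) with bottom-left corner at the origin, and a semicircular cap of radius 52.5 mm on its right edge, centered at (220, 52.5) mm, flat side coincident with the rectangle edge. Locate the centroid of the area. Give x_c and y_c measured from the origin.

x_c = 130.88 mm, y_c = 52.50 mm

rectangular body: A = 220 × 105 = 23100.00, centroid at (110.00, 52.50).
semicircular end: A = ½π·52.5² = 4329.51, centroid at (242.28, 52.50).
ΣA = 27429.51 mm²
ΣAx_c = (23100.00)(110.00) + (4329.51)(242.28) = 3589960.37 mm³
ΣAy_c = (23100.00)(52.50) + (4329.51)(52.50) = 1440049.14 mm³
x_c = 3589960.37 / 27429.51 = 130.88 mm
y_c = 1440049.14 / 27429.51 = 52.50 mm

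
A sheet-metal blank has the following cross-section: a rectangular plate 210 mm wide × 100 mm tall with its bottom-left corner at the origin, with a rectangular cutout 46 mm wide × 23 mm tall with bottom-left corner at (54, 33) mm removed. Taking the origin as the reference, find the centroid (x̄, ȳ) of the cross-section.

plate: A = 210 × 100 = 21000.00, centroid at (105.00, 50.00).
hole: A = −(46 × 23) = -1058.00, centroid at (77.00, 44.50).
ΣA = 19942.00 mm²
ΣAx̄ = (21000.00)(105.00) + (-1058.00)(77.00) = 2123534.00 mm³
ΣAȳ = (21000.00)(50.00) + (-1058.00)(44.50) = 1002919.00 mm³
x̄ = 2123534.00 / 19942.00 = 106.49 mm
ȳ = 1002919.00 / 19942.00 = 50.29 mm

x̄ = 106.49 mm, ȳ = 50.29 mm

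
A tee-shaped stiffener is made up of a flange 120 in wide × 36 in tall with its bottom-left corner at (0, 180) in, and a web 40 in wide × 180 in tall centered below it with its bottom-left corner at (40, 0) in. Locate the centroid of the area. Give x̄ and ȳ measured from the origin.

web: A = 40 × 180 = 7200.00, centroid at (60.00, 90.00).
flange: A = 120 × 36 = 4320.00, centroid at (60.00, 198.00).
ΣA = 11520.00 in², ΣAx̄ = 691200.00 in³, ΣAȳ = 1503360.00 in³.
x̄ = 691200.00/11520.00 = 60.00 in; ȳ = 1503360.00/11520.00 = 130.50 in.

x̄ = 60.00 in, ȳ = 130.50 in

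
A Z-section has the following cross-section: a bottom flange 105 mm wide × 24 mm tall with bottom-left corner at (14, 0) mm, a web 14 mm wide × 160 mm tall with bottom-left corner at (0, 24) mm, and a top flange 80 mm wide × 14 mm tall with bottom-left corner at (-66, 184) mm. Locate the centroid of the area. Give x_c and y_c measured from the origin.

x_c = 26.21 mm, y_c = 81.14 mm

bottom flange: A = 105 × 24 = 2520.00, centroid at (66.50, 12.00).
web: A = 14 × 160 = 2240.00, centroid at (7.00, 104.00).
top flange: A = 80 × 14 = 1120.00, centroid at (-26.00, 191.00).
ΣA = 5880.00 mm², ΣAx_c = 154140.00 mm³, ΣAy_c = 477120.00 mm³.
x_c = 154140.00/5880.00 = 26.21 mm; y_c = 477120.00/5880.00 = 81.14 mm.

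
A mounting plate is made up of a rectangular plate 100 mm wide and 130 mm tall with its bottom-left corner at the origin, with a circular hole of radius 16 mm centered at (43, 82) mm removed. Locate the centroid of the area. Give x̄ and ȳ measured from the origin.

x̄ = 50.46 mm, ȳ = 63.88 mm

Part | A | x̄ᵢ | ȳᵢ | A·x̄ᵢ | A·ȳᵢ
plate | 13000.00 | 50.00 | 65.00 | 650000.00 | 845000.00
hole | -804.25 | 43.00 | 82.00 | -34582.65 | -65948.31
Σ | 12195.75 |  |  | 615417.35 | 779051.69
x̄ = 615417.35 / 12195.75 = 50.46 mm
ȳ = 779051.69 / 12195.75 = 63.88 mm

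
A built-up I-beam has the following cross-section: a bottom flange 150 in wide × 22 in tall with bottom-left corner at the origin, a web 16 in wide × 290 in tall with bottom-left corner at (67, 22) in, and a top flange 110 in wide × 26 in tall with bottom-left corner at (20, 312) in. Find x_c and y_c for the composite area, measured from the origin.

x_c = 75.00 in, y_c = 161.17 in

Part | A | x̄ᵢ | ȳᵢ | A·x̄ᵢ | A·ȳᵢ
bottom flange | 3300.00 | 75.00 | 11.00 | 247500.00 | 36300.00
web | 4640.00 | 75.00 | 167.00 | 348000.00 | 774880.00
top flange | 2860.00 | 75.00 | 325.00 | 214500.00 | 929500.00
Σ | 10800.00 |  |  | 810000.00 | 1740680.00
x_c = 810000.00 / 10800.00 = 75.00 in
y_c = 1740680.00 / 10800.00 = 161.17 in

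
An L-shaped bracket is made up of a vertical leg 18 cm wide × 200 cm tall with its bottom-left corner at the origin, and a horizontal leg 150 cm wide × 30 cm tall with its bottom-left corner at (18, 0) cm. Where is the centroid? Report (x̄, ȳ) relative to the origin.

x̄ = 55.67 cm, ȳ = 52.78 cm

Part | A | x̄ᵢ | ȳᵢ | A·x̄ᵢ | A·ȳᵢ
vertical leg | 3600.00 | 9.00 | 100.00 | 32400.00 | 360000.00
horizontal leg | 4500.00 | 93.00 | 15.00 | 418500.00 | 67500.00
Σ | 8100.00 |  |  | 450900.00 | 427500.00
x̄ = 450900.00 / 8100.00 = 55.67 cm
ȳ = 427500.00 / 8100.00 = 52.78 cm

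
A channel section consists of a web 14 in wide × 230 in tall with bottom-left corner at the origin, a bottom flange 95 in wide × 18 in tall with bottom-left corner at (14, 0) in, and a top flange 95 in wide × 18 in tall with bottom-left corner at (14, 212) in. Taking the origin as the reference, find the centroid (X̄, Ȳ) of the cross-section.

web: A = 14 × 230 = 3220.00, centroid at (7.00, 115.00).
bottom flange: A = 95 × 18 = 1710.00, centroid at (61.50, 9.00).
top flange: A = 95 × 18 = 1710.00, centroid at (61.50, 221.00).
ΣA = 6640.00 in²
ΣAX̄ = (3220.00)(7.00) + (1710.00)(61.50) + (1710.00)(61.50) = 232870.00 in³
ΣAȲ = (3220.00)(115.00) + (1710.00)(9.00) + (1710.00)(221.00) = 763600.00 in³
X̄ = 232870.00 / 6640.00 = 35.07 in
Ȳ = 763600.00 / 6640.00 = 115.00 in

X̄ = 35.07 in, Ȳ = 115.00 in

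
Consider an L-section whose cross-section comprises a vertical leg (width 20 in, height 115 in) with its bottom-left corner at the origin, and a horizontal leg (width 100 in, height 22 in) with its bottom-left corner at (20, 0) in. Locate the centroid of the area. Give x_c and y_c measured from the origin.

x_c = 39.33 in, y_c = 34.77 in

Part | A | x̄ᵢ | ȳᵢ | A·x̄ᵢ | A·ȳᵢ
vertical leg | 2300.00 | 10.00 | 57.50 | 23000.00 | 132250.00
horizontal leg | 2200.00 | 70.00 | 11.00 | 154000.00 | 24200.00
Σ | 4500.00 |  |  | 177000.00 | 156450.00
x_c = 177000.00 / 4500.00 = 39.33 in
y_c = 156450.00 / 4500.00 = 34.77 in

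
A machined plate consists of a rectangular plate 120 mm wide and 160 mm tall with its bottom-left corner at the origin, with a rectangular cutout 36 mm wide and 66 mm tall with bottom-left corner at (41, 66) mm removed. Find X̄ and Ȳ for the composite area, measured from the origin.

X̄ = 60.14 mm, Ȳ = 77.32 mm

plate: A = 120 × 160 = 19200.00, centroid at (60.00, 80.00).
hole: A = −(36 × 66) = -2376.00, centroid at (59.00, 99.00).
ΣA = 16824.00 mm²
ΣAX̄ = (19200.00)(60.00) + (-2376.00)(59.00) = 1011816.00 mm³
ΣAȲ = (19200.00)(80.00) + (-2376.00)(99.00) = 1300776.00 mm³
X̄ = 1011816.00 / 16824.00 = 60.14 mm
Ȳ = 1300776.00 / 16824.00 = 77.32 mm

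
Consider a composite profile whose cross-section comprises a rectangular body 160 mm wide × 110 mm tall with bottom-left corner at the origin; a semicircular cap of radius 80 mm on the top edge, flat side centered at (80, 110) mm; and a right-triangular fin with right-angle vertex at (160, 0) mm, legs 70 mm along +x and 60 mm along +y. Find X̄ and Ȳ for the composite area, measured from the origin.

Part | A | x̄ᵢ | ȳᵢ | A·x̄ᵢ | A·ȳᵢ
rectangular body | 17600.00 | 80.00 | 55.00 | 1408000.00 | 968000.00
semicircular top | 10053.10 | 80.00 | 143.95 | 804247.72 | 1447173.95
triangular fin | 2100.00 | 183.33 | 20.00 | 385000.00 | 42000.00
Σ | 29753.10 |  |  | 2597247.72 | 2457173.95
X̄ = 2597247.72 / 29753.10 = 87.29 mm
Ȳ = 2457173.95 / 29753.10 = 82.59 mm

X̄ = 87.29 mm, Ȳ = 82.59 mm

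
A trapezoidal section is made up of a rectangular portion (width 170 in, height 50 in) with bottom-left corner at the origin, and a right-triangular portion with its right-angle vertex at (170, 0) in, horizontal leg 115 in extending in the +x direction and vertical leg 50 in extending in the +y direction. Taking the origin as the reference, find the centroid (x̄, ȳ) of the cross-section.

rectangular portion: A = 170 × 50 = 8500.00, centroid at (85.00, 25.00).
triangular portion: A = ½·115·50 = 2875.00, centroid at (208.33, 16.67).
ΣA = 11375.00 in²
ΣAx̄ = (8500.00)(85.00) + (2875.00)(208.33) = 1321458.33 in³
ΣAȳ = (8500.00)(25.00) + (2875.00)(16.67) = 260416.67 in³
x̄ = 1321458.33 / 11375.00 = 116.17 in
ȳ = 260416.67 / 11375.00 = 22.89 in

x̄ = 116.17 in, ȳ = 22.89 in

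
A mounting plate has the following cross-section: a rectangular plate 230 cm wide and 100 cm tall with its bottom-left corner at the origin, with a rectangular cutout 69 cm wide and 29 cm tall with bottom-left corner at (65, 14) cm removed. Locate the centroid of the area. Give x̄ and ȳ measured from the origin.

Part | A | x̄ᵢ | ȳᵢ | A·x̄ᵢ | A·ȳᵢ
plate | 23000.00 | 115.00 | 50.00 | 2645000.00 | 1150000.00
hole | -2001.00 | 99.50 | 28.50 | -199099.50 | -57028.50
Σ | 20999.00 |  |  | 2445900.50 | 1092971.50
x̄ = 2445900.50 / 20999.00 = 116.48 cm
ȳ = 1092971.50 / 20999.00 = 52.05 cm

x̄ = 116.48 cm, ȳ = 52.05 cm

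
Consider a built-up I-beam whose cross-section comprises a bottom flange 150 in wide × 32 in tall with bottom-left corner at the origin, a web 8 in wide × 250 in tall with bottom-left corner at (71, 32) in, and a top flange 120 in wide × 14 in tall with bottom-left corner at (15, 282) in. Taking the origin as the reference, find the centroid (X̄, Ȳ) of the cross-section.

X̄ = 75.00 in, Ȳ = 103.34 in

bottom flange: A = 150 × 32 = 4800.00, centroid at (75.00, 16.00).
web: A = 8 × 250 = 2000.00, centroid at (75.00, 157.00).
top flange: A = 120 × 14 = 1680.00, centroid at (75.00, 289.00).
ΣA = 8480.00 in²
ΣAX̄ = (4800.00)(75.00) + (2000.00)(75.00) + (1680.00)(75.00) = 636000.00 in³
ΣAȲ = (4800.00)(16.00) + (2000.00)(157.00) + (1680.00)(289.00) = 876320.00 in³
X̄ = 636000.00 / 8480.00 = 75.00 in
Ȳ = 876320.00 / 8480.00 = 103.34 in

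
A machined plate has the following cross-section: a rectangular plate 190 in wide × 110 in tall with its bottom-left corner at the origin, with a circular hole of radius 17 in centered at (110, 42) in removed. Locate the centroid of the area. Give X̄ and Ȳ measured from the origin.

plate: A = 190 × 110 = 20900.00, centroid at (95.00, 55.00).
hole: A = −π·17² = -907.92, centroid at (110.00, 42.00).
ΣA = 19992.08 in²
ΣAX̄ = (20900.00)(95.00) + (-907.92)(110.00) = 1885628.77 in³
ΣAȲ = (20900.00)(55.00) + (-907.92)(42.00) = 1111367.35 in³
X̄ = 1885628.77 / 19992.08 = 94.32 in
Ȳ = 1111367.35 / 19992.08 = 55.59 in

X̄ = 94.32 in, Ȳ = 55.59 in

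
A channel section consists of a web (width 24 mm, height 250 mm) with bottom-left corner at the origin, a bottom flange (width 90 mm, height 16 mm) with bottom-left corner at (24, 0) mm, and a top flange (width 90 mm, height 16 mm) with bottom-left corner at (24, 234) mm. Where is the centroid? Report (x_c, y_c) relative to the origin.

web: A = 24 × 250 = 6000.00, centroid at (12.00, 125.00).
bottom flange: A = 90 × 16 = 1440.00, centroid at (69.00, 8.00).
top flange: A = 90 × 16 = 1440.00, centroid at (69.00, 242.00).
ΣA = 8880.00 mm²
ΣAx_c = (6000.00)(12.00) + (1440.00)(69.00) + (1440.00)(69.00) = 270720.00 mm³
ΣAy_c = (6000.00)(125.00) + (1440.00)(8.00) + (1440.00)(242.00) = 1110000.00 mm³
x_c = 270720.00 / 8880.00 = 30.49 mm
y_c = 1110000.00 / 8880.00 = 125.00 mm

x_c = 30.49 mm, y_c = 125.00 mm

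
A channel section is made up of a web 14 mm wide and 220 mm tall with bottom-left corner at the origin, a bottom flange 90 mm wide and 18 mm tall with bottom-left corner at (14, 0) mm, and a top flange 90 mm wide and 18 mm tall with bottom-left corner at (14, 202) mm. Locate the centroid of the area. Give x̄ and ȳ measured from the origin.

x̄ = 33.66 mm, ȳ = 110.00 mm

Part | A | x̄ᵢ | ȳᵢ | A·x̄ᵢ | A·ȳᵢ
web | 3080.00 | 7.00 | 110.00 | 21560.00 | 338800.00
bottom flange | 1620.00 | 59.00 | 9.00 | 95580.00 | 14580.00
top flange | 1620.00 | 59.00 | 211.00 | 95580.00 | 341820.00
Σ | 6320.00 |  |  | 212720.00 | 695200.00
x̄ = 212720.00 / 6320.00 = 33.66 mm
ȳ = 695200.00 / 6320.00 = 110.00 mm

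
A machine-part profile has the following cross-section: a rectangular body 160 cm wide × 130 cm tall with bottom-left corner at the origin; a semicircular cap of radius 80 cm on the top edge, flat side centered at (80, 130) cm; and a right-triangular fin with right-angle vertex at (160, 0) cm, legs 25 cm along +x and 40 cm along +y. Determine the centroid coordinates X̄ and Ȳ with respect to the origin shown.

rectangular body: A = 160 × 130 = 20800.00, centroid at (80.00, 65.00).
semicircular top: A = ½π·80² = 10053.10, centroid at (80.00, 163.95).
triangular fin: A = ½·25·40 = 500.00, centroid at (168.33, 13.33).
ΣA = 31353.10 cm², ΣAX̄ = 2552414.39 cm³, ΣAȲ = 3006902.54 cm³.
X̄ = 2552414.39/31353.10 = 81.41 cm; Ȳ = 3006902.54/31353.10 = 95.90 cm.

X̄ = 81.41 cm, Ȳ = 95.90 cm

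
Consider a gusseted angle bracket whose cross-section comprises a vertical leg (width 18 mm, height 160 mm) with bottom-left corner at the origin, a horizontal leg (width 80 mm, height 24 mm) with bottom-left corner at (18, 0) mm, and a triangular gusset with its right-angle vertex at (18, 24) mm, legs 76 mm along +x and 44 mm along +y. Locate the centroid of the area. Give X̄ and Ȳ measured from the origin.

vertical leg: A = 18 × 160 = 2880.00, centroid at (9.00, 80.00).
horizontal leg: A = 80 × 24 = 1920.00, centroid at (58.00, 12.00).
gusset: A = ½·76·44 = 1672.00, centroid at (43.33, 38.67).
ΣA = 6472.00 mm²
ΣAX̄ = (2880.00)(9.00) + (1920.00)(58.00) + (1672.00)(43.33) = 209733.33 mm³
ΣAȲ = (2880.00)(80.00) + (1920.00)(12.00) + (1672.00)(38.67) = 318090.67 mm³
X̄ = 209733.33 / 6472.00 = 32.41 mm
Ȳ = 318090.67 / 6472.00 = 49.15 mm

X̄ = 32.41 mm, Ȳ = 49.15 mm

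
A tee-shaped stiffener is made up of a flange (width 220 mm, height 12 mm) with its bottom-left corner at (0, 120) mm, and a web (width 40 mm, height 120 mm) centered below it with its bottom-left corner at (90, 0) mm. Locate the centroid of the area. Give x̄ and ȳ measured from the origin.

x̄ = 110.00 mm, ȳ = 83.42 mm

web: A = 40 × 120 = 4800.00, centroid at (110.00, 60.00).
flange: A = 220 × 12 = 2640.00, centroid at (110.00, 126.00).
ΣA = 7440.00 mm², ΣAx̄ = 818400.00 mm³, ΣAȳ = 620640.00 mm³.
x̄ = 818400.00/7440.00 = 110.00 mm; ȳ = 620640.00/7440.00 = 83.42 mm.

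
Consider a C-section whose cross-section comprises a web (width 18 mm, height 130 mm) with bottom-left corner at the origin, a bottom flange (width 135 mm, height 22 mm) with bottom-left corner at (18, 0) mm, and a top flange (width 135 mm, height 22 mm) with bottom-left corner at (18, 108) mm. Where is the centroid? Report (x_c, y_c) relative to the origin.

x_c = 63.88 mm, y_c = 65.00 mm

web: A = 18 × 130 = 2340.00, centroid at (9.00, 65.00).
bottom flange: A = 135 × 22 = 2970.00, centroid at (85.50, 11.00).
top flange: A = 135 × 22 = 2970.00, centroid at (85.50, 119.00).
ΣA = 8280.00 mm²
ΣAx_c = (2340.00)(9.00) + (2970.00)(85.50) + (2970.00)(85.50) = 528930.00 mm³
ΣAy_c = (2340.00)(65.00) + (2970.00)(11.00) + (2970.00)(119.00) = 538200.00 mm³
x_c = 528930.00 / 8280.00 = 63.88 mm
y_c = 538200.00 / 8280.00 = 65.00 mm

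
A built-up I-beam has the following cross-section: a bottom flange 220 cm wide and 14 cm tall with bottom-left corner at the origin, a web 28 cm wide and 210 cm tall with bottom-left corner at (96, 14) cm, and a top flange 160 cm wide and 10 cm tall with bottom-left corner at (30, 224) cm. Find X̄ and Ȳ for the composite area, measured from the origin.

Part | A | x̄ᵢ | ȳᵢ | A·x̄ᵢ | A·ȳᵢ
bottom flange | 3080.00 | 110.00 | 7.00 | 338800.00 | 21560.00
web | 5880.00 | 110.00 | 119.00 | 646800.00 | 699720.00
top flange | 1600.00 | 110.00 | 229.00 | 176000.00 | 366400.00
Σ | 10560.00 |  |  | 1161600.00 | 1087680.00
X̄ = 1161600.00 / 10560.00 = 110.00 cm
Ȳ = 1087680.00 / 10560.00 = 103.00 cm

X̄ = 110.00 cm, Ȳ = 103.00 cm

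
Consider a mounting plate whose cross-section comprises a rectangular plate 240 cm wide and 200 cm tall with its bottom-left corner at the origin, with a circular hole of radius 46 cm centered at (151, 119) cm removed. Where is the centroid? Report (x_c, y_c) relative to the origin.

plate: A = 240 × 200 = 48000.00, centroid at (120.00, 100.00).
hole: A = −π·46² = -6647.61, centroid at (151.00, 119.00).
ΣA = 41352.39 cm², ΣAx_c = 4756210.88 cm³, ΣAy_c = 4008934.40 cm³.
x_c = 4756210.88/41352.39 = 115.02 cm; y_c = 4008934.40/41352.39 = 96.95 cm.

x_c = 115.02 cm, y_c = 96.95 cm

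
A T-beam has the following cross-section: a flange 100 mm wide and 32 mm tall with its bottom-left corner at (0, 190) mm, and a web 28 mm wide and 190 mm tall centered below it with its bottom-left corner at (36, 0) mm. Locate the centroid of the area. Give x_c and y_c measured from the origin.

x_c = 50.00 mm, y_c = 136.69 mm

Part | A | x̄ᵢ | ȳᵢ | A·x̄ᵢ | A·ȳᵢ
web | 5320.00 | 50.00 | 95.00 | 266000.00 | 505400.00
flange | 3200.00 | 50.00 | 206.00 | 160000.00 | 659200.00
Σ | 8520.00 |  |  | 426000.00 | 1164600.00
x_c = 426000.00 / 8520.00 = 50.00 mm
y_c = 1164600.00 / 8520.00 = 136.69 mm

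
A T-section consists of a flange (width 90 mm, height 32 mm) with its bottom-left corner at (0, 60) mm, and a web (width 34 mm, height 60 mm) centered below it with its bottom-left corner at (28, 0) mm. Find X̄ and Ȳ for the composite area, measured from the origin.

X̄ = 45.00 mm, Ȳ = 56.93 mm

web: A = 34 × 60 = 2040.00, centroid at (45.00, 30.00).
flange: A = 90 × 32 = 2880.00, centroid at (45.00, 76.00).
ΣA = 4920.00 mm², ΣAX̄ = 221400.00 mm³, ΣAȲ = 280080.00 mm³.
X̄ = 221400.00/4920.00 = 45.00 mm; Ȳ = 280080.00/4920.00 = 56.93 mm.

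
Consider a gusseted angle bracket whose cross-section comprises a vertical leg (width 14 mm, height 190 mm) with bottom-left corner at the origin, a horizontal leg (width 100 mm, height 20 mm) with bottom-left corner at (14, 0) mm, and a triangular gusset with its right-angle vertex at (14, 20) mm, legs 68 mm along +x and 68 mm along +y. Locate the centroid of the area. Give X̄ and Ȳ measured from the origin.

vertical leg: A = 14 × 190 = 2660.00, centroid at (7.00, 95.00).
horizontal leg: A = 100 × 20 = 2000.00, centroid at (64.00, 10.00).
gusset: A = ½·68·68 = 2312.00, centroid at (36.67, 42.67).
ΣA = 6972.00 mm², ΣAX̄ = 231393.33 mm³, ΣAȲ = 371345.33 mm³.
X̄ = 231393.33/6972.00 = 33.19 mm; Ȳ = 371345.33/6972.00 = 53.26 mm.

X̄ = 33.19 mm, Ȳ = 53.26 mm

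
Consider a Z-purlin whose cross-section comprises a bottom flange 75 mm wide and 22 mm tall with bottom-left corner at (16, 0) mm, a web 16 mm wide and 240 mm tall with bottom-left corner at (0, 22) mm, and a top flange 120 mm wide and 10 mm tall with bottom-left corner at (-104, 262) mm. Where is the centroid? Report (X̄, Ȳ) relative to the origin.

Part | A | x̄ᵢ | ȳᵢ | A·x̄ᵢ | A·ȳᵢ
bottom flange | 1650.00 | 53.50 | 11.00 | 88275.00 | 18150.00
web | 3840.00 | 8.00 | 142.00 | 30720.00 | 545280.00
top flange | 1200.00 | -44.00 | 267.00 | -52800.00 | 320400.00
Σ | 6690.00 |  |  | 66195.00 | 883830.00
X̄ = 66195.00 / 6690.00 = 9.89 mm
Ȳ = 883830.00 / 6690.00 = 132.11 mm

X̄ = 9.89 mm, Ȳ = 132.11 mm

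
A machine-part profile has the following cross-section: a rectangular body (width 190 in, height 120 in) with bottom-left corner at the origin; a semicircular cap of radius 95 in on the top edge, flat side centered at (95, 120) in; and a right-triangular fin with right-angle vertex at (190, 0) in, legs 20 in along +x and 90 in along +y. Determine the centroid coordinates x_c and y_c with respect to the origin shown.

rectangular body: A = 190 × 120 = 22800.00, centroid at (95.00, 60.00).
semicircular top: A = ½π·95² = 14176.44, centroid at (95.00, 160.32).
triangular fin: A = ½·20·90 = 900.00, centroid at (196.67, 30.00).
ΣA = 37876.44 in², ΣAx_c = 3689761.50 in³, ΣAy_c = 3667755.76 in³.
x_c = 3689761.50/37876.44 = 97.42 in; y_c = 3667755.76/37876.44 = 96.83 in.

x_c = 97.42 in, y_c = 96.83 in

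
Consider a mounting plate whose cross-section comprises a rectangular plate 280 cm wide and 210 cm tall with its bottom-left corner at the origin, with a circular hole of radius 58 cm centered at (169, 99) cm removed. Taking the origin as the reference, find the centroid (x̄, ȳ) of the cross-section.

x̄ = 133.65 cm, ȳ = 106.31 cm

plate: A = 280 × 210 = 58800.00, centroid at (140.00, 105.00).
hole: A = −π·58² = -10568.32, centroid at (169.00, 99.00).
ΣA = 48231.68 cm²
ΣAx̄ = (58800.00)(140.00) + (-10568.32)(169.00) = 6445954.31 cm³
ΣAȳ = (58800.00)(105.00) + (-10568.32)(99.00) = 5127736.55 cm³
x̄ = 6445954.31 / 48231.68 = 133.65 cm
ȳ = 5127736.55 / 48231.68 = 106.31 cm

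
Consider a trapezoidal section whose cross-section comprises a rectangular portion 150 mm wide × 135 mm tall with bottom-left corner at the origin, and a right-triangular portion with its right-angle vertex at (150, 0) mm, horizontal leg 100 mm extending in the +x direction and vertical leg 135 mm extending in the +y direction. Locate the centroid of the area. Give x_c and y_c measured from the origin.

x_c = 102.08 mm, y_c = 61.88 mm

Part | A | x̄ᵢ | ȳᵢ | A·x̄ᵢ | A·ȳᵢ
rectangular portion | 20250.00 | 75.00 | 67.50 | 1518750.00 | 1366875.00
triangular portion | 6750.00 | 183.33 | 45.00 | 1237500.00 | 303750.00
Σ | 27000.00 |  |  | 2756250.00 | 1670625.00
x_c = 2756250.00 / 27000.00 = 102.08 mm
y_c = 1670625.00 / 27000.00 = 61.88 mm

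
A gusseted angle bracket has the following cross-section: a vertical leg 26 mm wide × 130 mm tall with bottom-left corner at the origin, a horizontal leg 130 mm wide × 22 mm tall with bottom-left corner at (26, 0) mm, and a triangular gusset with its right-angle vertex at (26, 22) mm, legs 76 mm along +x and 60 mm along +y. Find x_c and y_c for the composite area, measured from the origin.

vertical leg: A = 26 × 130 = 3380.00, centroid at (13.00, 65.00).
horizontal leg: A = 130 × 22 = 2860.00, centroid at (91.00, 11.00).
gusset: A = ½·76·60 = 2280.00, centroid at (51.33, 42.00).
ΣA = 8520.00 mm²
ΣAx_c = (3380.00)(13.00) + (2860.00)(91.00) + (2280.00)(51.33) = 421240.00 mm³
ΣAy_c = (3380.00)(65.00) + (2860.00)(11.00) + (2280.00)(42.00) = 346920.00 mm³
x_c = 421240.00 / 8520.00 = 49.44 mm
y_c = 346920.00 / 8520.00 = 40.72 mm

x_c = 49.44 mm, y_c = 40.72 mm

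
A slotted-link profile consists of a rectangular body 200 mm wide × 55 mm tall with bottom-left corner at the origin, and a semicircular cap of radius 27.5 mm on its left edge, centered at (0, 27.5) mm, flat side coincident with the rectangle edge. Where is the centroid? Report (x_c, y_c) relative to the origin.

x_c = 89.12 mm, y_c = 27.50 mm

Part | A | x̄ᵢ | ȳᵢ | A·x̄ᵢ | A·ȳᵢ
rectangular body | 11000.00 | 100.00 | 27.50 | 1100000.00 | 302500.00
semicircular end | 1187.91 | -11.67 | 27.50 | -13864.58 | 32667.65
Σ | 12187.91 |  |  | 1086135.42 | 335167.65
x_c = 1086135.42 / 12187.91 = 89.12 mm
y_c = 335167.65 / 12187.91 = 27.50 mm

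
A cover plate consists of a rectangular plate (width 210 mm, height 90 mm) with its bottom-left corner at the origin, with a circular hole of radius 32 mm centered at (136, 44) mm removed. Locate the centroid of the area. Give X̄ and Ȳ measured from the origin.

Part | A | x̄ᵢ | ȳᵢ | A·x̄ᵢ | A·ȳᵢ
plate | 18900.00 | 105.00 | 45.00 | 1984500.00 | 850500.00
hole | -3216.99 | 136.00 | 44.00 | -437510.76 | -141547.60
Σ | 15683.01 |  |  | 1546989.24 | 708952.40
X̄ = 1546989.24 / 15683.01 = 98.64 mm
Ȳ = 708952.40 / 15683.01 = 45.21 mm

X̄ = 98.64 mm, Ȳ = 45.21 mm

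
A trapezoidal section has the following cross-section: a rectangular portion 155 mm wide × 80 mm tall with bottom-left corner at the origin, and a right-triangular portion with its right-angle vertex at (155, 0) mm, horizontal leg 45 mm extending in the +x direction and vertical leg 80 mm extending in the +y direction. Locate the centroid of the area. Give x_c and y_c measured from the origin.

Part | A | x̄ᵢ | ȳᵢ | A·x̄ᵢ | A·ȳᵢ
rectangular portion | 12400.00 | 77.50 | 40.00 | 961000.00 | 496000.00
triangular portion | 1800.00 | 170.00 | 26.67 | 306000.00 | 48000.00
Σ | 14200.00 |  |  | 1267000.00 | 544000.00
x_c = 1267000.00 / 14200.00 = 89.23 mm
y_c = 544000.00 / 14200.00 = 38.31 mm

x_c = 89.23 mm, y_c = 38.31 mm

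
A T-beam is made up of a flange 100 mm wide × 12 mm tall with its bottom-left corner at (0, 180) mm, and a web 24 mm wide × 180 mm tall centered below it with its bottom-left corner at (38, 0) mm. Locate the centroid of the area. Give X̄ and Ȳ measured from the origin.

Part | A | x̄ᵢ | ȳᵢ | A·x̄ᵢ | A·ȳᵢ
web | 4320.00 | 50.00 | 90.00 | 216000.00 | 388800.00
flange | 1200.00 | 50.00 | 186.00 | 60000.00 | 223200.00
Σ | 5520.00 |  |  | 276000.00 | 612000.00
X̄ = 276000.00 / 5520.00 = 50.00 mm
Ȳ = 612000.00 / 5520.00 = 110.87 mm

X̄ = 50.00 mm, Ȳ = 110.87 mm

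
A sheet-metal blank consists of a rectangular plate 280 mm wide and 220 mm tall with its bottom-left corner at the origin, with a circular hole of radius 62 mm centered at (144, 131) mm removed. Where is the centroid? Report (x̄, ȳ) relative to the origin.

x̄ = 139.02 mm, ȳ = 104.88 mm

plate: A = 280 × 220 = 61600.00, centroid at (140.00, 110.00).
hole: A = −π·62² = -12076.28, centroid at (144.00, 131.00).
ΣA = 49523.72 mm², ΣAx̄ = 6885015.37 mm³, ΣAȳ = 5194007.04 mm³.
x̄ = 6885015.37/49523.72 = 139.02 mm; ȳ = 5194007.04/49523.72 = 104.88 mm.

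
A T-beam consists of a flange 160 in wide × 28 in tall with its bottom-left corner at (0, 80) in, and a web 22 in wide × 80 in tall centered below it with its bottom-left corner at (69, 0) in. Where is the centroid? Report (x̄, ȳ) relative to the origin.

x̄ = 80.00 in, ȳ = 78.77 in

web: A = 22 × 80 = 1760.00, centroid at (80.00, 40.00).
flange: A = 160 × 28 = 4480.00, centroid at (80.00, 94.00).
ΣA = 6240.00 in²
ΣAx̄ = (1760.00)(80.00) + (4480.00)(80.00) = 499200.00 in³
ΣAȳ = (1760.00)(40.00) + (4480.00)(94.00) = 491520.00 in³
x̄ = 499200.00 / 6240.00 = 80.00 in
ȳ = 491520.00 / 6240.00 = 78.77 in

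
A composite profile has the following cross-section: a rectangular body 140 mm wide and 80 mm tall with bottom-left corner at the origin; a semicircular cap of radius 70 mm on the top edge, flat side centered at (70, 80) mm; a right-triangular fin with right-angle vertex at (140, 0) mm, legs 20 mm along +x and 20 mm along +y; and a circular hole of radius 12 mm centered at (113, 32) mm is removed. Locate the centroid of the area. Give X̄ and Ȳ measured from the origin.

X̄ = 69.78 mm, Ȳ = 68.61 mm

rectangular body: A = 140 × 80 = 11200.00, centroid at (70.00, 40.00).
semicircular top: A = ½π·70² = 7696.90, centroid at (70.00, 109.71).
triangular fin: A = ½·20·20 = 200.00, centroid at (146.67, 6.67).
hole: A = −π·12² = -452.39, centroid at (113.00, 32.00).
ΣA = 18644.51 mm², ΣAX̄ = 1300996.48 mm³, ΣAȲ = 1279275.70 mm³.
X̄ = 1300996.48/18644.51 = 69.78 mm; Ȳ = 1279275.70/18644.51 = 68.61 mm.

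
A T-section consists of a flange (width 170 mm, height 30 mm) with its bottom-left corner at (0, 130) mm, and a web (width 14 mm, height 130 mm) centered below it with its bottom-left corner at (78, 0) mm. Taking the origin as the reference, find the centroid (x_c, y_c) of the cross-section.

Part | A | x̄ᵢ | ȳᵢ | A·x̄ᵢ | A·ȳᵢ
web | 1820.00 | 85.00 | 65.00 | 154700.00 | 118300.00
flange | 5100.00 | 85.00 | 145.00 | 433500.00 | 739500.00
Σ | 6920.00 |  |  | 588200.00 | 857800.00
x_c = 588200.00 / 6920.00 = 85.00 mm
y_c = 857800.00 / 6920.00 = 123.96 mm

x_c = 85.00 mm, y_c = 123.96 mm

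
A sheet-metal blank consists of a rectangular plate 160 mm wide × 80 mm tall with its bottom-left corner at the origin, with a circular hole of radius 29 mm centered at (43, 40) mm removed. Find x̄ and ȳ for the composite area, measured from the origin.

plate: A = 160 × 80 = 12800.00, centroid at (80.00, 40.00).
hole: A = −π·29² = -2642.08, centroid at (43.00, 40.00).
ΣA = 10157.92 mm², ΣAx̄ = 910390.58 mm³, ΣAȳ = 406316.82 mm³.
x̄ = 910390.58/10157.92 = 89.62 mm; ȳ = 406316.82/10157.92 = 40.00 mm.

x̄ = 89.62 mm, ȳ = 40.00 mm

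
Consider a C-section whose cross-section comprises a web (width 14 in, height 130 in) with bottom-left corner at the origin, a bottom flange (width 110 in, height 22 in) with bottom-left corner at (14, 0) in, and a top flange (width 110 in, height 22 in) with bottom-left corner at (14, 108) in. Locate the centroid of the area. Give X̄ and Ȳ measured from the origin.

X̄ = 52.06 in, Ȳ = 65.00 in

web: A = 14 × 130 = 1820.00, centroid at (7.00, 65.00).
bottom flange: A = 110 × 22 = 2420.00, centroid at (69.00, 11.00).
top flange: A = 110 × 22 = 2420.00, centroid at (69.00, 119.00).
ΣA = 6660.00 in²
ΣAX̄ = (1820.00)(7.00) + (2420.00)(69.00) + (2420.00)(69.00) = 346700.00 in³
ΣAȲ = (1820.00)(65.00) + (2420.00)(11.00) + (2420.00)(119.00) = 432900.00 in³
X̄ = 346700.00 / 6660.00 = 52.06 in
Ȳ = 432900.00 / 6660.00 = 65.00 in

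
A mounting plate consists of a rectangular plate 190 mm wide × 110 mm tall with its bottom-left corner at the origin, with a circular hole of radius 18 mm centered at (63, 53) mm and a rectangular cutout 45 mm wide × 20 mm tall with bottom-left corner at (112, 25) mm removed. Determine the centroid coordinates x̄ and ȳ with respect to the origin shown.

Part | A | x̄ᵢ | ȳᵢ | A·x̄ᵢ | A·ȳᵢ
plate | 20900.00 | 95.00 | 55.00 | 1985500.00 | 1149500.00
hole 1 | -1017.88 | 63.00 | 53.00 | -64126.19 | -53947.43
hole 2 | -900.00 | 134.50 | 35.00 | -121050.00 | -31500.00
Σ | 18982.12 |  |  | 1800323.81 | 1064052.57
x̄ = 1800323.81 / 18982.12 = 94.84 mm
ȳ = 1064052.57 / 18982.12 = 56.06 mm

x̄ = 94.84 mm, ȳ = 56.06 mm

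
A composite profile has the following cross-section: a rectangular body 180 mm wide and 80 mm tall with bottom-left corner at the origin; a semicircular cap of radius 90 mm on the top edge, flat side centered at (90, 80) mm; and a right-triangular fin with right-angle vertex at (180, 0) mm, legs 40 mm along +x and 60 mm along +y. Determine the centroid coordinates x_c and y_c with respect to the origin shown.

rectangular body: A = 180 × 80 = 14400.00, centroid at (90.00, 40.00).
semicircular top: A = ½π·90² = 12723.45, centroid at (90.00, 118.20).
triangular fin: A = ½·40·60 = 1200.00, centroid at (193.33, 20.00).
ΣA = 28323.45 mm², ΣAx_c = 2673110.52 mm³, ΣAy_c = 2103876.02 mm³.
x_c = 2673110.52/28323.45 = 94.38 mm; y_c = 2103876.02/28323.45 = 74.28 mm.

x_c = 94.38 mm, y_c = 74.28 mm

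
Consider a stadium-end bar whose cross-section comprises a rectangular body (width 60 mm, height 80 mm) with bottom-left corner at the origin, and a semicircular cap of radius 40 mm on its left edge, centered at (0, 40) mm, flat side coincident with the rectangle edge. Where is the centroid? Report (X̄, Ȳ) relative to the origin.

X̄ = 13.86 mm, Ȳ = 40.00 mm

rectangular body: A = 60 × 80 = 4800.00, centroid at (30.00, 40.00).
semicircular end: A = ½π·40² = 2513.27, centroid at (-16.98, 40.00).
ΣA = 7313.27 mm²
ΣAX̄ = (4800.00)(30.00) + (2513.27)(-16.98) = 101333.33 mm³
ΣAȲ = (4800.00)(40.00) + (2513.27)(40.00) = 292530.96 mm³
X̄ = 101333.33 / 7313.27 = 13.86 mm
Ȳ = 292530.96 / 7313.27 = 40.00 mm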